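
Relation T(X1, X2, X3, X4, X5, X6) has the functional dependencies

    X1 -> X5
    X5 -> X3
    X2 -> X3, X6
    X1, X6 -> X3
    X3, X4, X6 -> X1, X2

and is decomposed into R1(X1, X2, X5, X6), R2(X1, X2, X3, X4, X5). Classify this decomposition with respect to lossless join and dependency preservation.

Lossless test: (X1, X2, X5)⁺ = {X1, X2, X3, X5, X6}, which contains all of one fragment — lossless.
Dependency preservation: the restricted closure of {X3, X4, X6} across the fragments never reaches {X1, X2}, so X3, X4, X6 → X1, X2 cannot be enforced without a join — not preserved.

lossless but not dependency-preserving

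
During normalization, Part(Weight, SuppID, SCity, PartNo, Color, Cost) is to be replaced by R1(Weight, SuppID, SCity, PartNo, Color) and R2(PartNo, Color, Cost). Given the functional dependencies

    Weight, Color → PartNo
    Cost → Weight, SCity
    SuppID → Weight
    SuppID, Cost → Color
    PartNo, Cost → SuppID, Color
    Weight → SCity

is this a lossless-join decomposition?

No

Common attributes: R1 ∩ R2 = {PartNo, Color}.
No dependency enlarges {PartNo, Color}, so (PartNo, Color)⁺ = {PartNo, Color}.
The closure contains neither all of R1 = {Weight, SuppID, SCity, PartNo, Color} nor all of R2 = {PartNo, Color, Cost}, so the common attributes are not a superkey of either fragment. The join is lossy.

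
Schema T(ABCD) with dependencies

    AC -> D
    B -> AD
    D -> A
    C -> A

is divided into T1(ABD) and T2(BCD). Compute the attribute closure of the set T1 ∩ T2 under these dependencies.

T1 ∩ T2 = {BD}.
B → AD applies, adding A
Closure: {ABD}.

ABD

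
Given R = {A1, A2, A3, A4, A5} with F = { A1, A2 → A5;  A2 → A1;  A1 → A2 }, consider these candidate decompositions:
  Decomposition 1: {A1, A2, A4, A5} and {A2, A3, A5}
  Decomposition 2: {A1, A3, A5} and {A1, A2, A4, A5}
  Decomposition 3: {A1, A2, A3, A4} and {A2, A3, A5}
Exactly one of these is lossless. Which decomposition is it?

Decomposition 3

Decomposition 1: common = {A2, A5}, closure = {A1, A2, A5} → lossy.
Decomposition 2: common = {A1, A5}, closure = {A1, A2, A5} → lossy.
Decomposition 3: common = {A2, A3}, closure = {A1, A2, A3, A5} → lossless.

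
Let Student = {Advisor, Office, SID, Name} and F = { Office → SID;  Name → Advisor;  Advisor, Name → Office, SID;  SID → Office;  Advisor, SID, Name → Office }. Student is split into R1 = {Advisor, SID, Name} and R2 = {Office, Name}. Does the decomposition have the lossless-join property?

Yes

Common attributes: R1 ∩ R2 = {Name}.
Closure of {Name}: Name → Advisor applies, adding Advisor; Advisor, Name → Office, SID applies, adding Office, SID. So (Name)⁺ = {Advisor, Office, SID, Name}.
This closure contains every attribute of R1, so R1 ∩ R2 → R1. The join is lossless.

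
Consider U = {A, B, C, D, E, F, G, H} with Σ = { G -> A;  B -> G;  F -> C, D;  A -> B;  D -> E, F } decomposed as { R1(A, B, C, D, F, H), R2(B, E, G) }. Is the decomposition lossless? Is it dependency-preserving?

lossy and not dependency-preserving

Lossless test: (B)⁺ = {A, B, G}, which is a superkey of neither fragment — lossy.
Dependency preservation: the restricted closure of {D} across the fragments never reaches {E, F}, so D → E, F cannot be enforced without a join — not preserved.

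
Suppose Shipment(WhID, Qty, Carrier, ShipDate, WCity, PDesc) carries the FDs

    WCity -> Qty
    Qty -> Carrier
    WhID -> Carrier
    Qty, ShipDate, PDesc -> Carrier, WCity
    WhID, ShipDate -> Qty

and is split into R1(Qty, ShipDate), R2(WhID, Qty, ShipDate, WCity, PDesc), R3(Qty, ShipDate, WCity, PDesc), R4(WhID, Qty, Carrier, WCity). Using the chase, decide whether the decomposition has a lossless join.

Yes

Chase test. Columns are WhID, Qty, Carrier, ShipDate, WCity, PDesc; row i has aⱼ where attribute j ∈ Ri, else bᵢⱼ.
Initial tableau (one row per fragment):
  row 1: b11 a2 b13 a4 b15 b16
  row 2: a1 a2 b23 a4 a5 a6
  row 3: b31 a2 b33 a4 a5 a6
  row 4: a1 a2 a3 b44 a5 b46
Rows 1 and 2 agree on Qty; apply Qty→Carrier and equate their Carrier entries.
Rows 1 and 3 agree on Qty; apply Qty→Carrier and equate their Carrier entries.
Rows 1 and 4 agree on Qty; apply Qty→Carrier and equate their Carrier entries.
Row 2 is now all distinguished symbols — the join is lossless.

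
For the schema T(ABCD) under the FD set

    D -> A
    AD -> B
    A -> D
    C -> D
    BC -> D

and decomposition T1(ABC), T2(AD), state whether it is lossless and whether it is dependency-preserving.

Lossless test: (A)⁺ = {ABD}, which contains all of one fragment — lossless.
Dependency preservation: AD → B; C → D; BC → D are not contained in any single fragment, but the restricted closure of each left-hand side across the fragments still reaches the right-hand side; the remaining FDs each lie inside some fragment. All dependencies are preserved.

lossless and dependency-preserving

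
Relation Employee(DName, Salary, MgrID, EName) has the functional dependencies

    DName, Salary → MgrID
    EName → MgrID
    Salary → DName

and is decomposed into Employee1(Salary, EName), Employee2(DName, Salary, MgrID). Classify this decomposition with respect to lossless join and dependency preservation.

lossless but not dependency-preserving

Lossless test: (Salary)⁺ = {DName, Salary, MgrID}, which contains all of one fragment — lossless.
Dependency preservation: the restricted closure of {EName} across the fragments never reaches {MgrID}, so EName → MgrID cannot be enforced without a join — not preserved.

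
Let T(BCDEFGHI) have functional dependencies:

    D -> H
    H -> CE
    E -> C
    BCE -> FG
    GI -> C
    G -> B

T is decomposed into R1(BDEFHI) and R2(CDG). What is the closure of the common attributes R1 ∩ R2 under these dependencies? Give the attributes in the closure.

R1 ∩ R2 = {D}.
D → H applies, adding H
H → CE applies, adding CE
Closure: {CDEH}.

CDEH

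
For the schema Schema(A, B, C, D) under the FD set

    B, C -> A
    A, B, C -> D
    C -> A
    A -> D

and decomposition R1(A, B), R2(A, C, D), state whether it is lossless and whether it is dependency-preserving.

lossy but dependency-preserving

Lossless test: (A)⁺ = {A, D}, which is a superkey of neither fragment — lossy.
Dependency preservation: B, C → A; A, B, C → D are not contained in any single fragment, but the restricted closure of each left-hand side across the fragments still reaches the right-hand side; the remaining FDs each lie inside some fragment. All dependencies are preserved.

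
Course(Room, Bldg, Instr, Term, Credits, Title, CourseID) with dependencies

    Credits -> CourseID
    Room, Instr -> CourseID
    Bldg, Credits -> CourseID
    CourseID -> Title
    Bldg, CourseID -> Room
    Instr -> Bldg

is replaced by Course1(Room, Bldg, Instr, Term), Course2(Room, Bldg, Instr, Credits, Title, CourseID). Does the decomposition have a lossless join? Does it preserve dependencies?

lossy but dependency-preserving

Lossless test: (Room, Bldg, Instr)⁺ = {Room, Bldg, Instr, Title, CourseID}, which is a superkey of neither fragment — lossy.
Dependency preservation: every FD's attributes lie within a single fragment, so each can be enforced locally — preserved.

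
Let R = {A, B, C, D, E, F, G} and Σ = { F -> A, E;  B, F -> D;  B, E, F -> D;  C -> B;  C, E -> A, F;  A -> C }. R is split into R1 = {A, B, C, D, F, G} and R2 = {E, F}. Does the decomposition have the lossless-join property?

Yes

Common attributes: R1 ∩ R2 = {F}.
Closure of {F}: F → A, E applies, adding A, E; A → C applies, adding C; C → B applies, adding B; B, F → D applies, adding D. So (F)⁺ = {A, B, C, D, E, F}.
This closure contains every attribute of R2, so R1 ∩ R2 → R2. The join is lossless.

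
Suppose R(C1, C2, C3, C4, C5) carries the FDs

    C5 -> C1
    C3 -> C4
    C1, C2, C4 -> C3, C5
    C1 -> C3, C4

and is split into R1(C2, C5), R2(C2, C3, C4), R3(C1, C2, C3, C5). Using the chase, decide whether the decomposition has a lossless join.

Chase test. Columns are C1, C2, C3, C4, C5; row i has aⱼ where attribute j ∈ Ri, else bᵢⱼ.
Initial tableau (one row per fragment):
  row 1: b11 a2 b13 b14 a5
  row 2: b21 a2 a3 a4 b25
  row 3: a1 a2 a3 b34 a5
Rows 1 and 3 agree on C5; apply C5→C1 and equate their C1 entries.
Rows 2 and 3 agree on C3; apply C3→C4 and equate their C4 entries.
Rows 1 and 3 agree on C1; apply C1→C3, C4 and equate their C3, C4 entries.
Row 1 is now all distinguished symbols — the join is lossless.

Yes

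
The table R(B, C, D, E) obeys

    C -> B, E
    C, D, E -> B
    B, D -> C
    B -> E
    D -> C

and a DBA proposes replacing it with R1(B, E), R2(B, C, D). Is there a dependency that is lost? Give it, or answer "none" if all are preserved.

C → B, E: restricted closure across fragments reaches B, E.
C, D, E → B: restricted closure across fragments reaches B.
B, D → C lies within R2.
B → E lies within R1.
D → C lies within R2.
Every dependency is enforceable on the fragments, so the decomposition is dependency-preserving.

none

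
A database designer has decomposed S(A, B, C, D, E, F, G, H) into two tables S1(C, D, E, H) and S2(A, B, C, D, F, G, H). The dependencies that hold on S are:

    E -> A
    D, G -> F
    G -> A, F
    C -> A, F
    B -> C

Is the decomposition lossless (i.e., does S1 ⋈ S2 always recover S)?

Common attributes: S1 ∩ S2 = {C, D, H}.
Closure of {C, D, H}: C → A, F applies, adding A, F. So (C, D, H)⁺ = {A, C, D, F, H}.
The closure contains neither all of S1 = {C, D, E, H} nor all of S2 = {A, B, C, D, F, G, H}, so the common attributes are not a superkey of either fragment. The join is lossy.

No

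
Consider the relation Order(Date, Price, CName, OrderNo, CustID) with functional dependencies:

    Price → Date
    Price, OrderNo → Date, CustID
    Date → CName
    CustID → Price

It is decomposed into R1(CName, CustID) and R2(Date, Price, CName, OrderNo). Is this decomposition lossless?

Common attributes: R1 ∩ R2 = {CName}.
No dependency enlarges {CName}, so (CName)⁺ = {CName}.
The closure contains neither all of R1 = {CName, CustID} nor all of R2 = {Date, Price, CName, OrderNo}, so the common attributes are not a superkey of either fragment. The join is lossy.

No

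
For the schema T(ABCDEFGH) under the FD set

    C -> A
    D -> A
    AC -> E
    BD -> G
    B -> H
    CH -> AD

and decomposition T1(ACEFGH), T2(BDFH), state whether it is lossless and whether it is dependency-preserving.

lossy and not dependency-preserving

Lossless test: (FH)⁺ = {FH}, which is a superkey of neither fragment — lossy.
Dependency preservation: the restricted closure of {D} across the fragments never reaches {A}, so D → A cannot be enforced without a join — not preserved.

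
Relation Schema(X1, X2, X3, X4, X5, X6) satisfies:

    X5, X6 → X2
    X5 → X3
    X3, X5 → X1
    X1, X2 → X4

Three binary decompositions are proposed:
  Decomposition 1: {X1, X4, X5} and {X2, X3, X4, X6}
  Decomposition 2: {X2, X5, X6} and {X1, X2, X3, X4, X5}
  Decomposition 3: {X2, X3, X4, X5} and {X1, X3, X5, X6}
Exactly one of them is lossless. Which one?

Decomposition 1: common = {X4}, closure = {X4} → lossy.
Decomposition 2: common = {X2, X5}, closure = {X1, X2, X3, X4, X5} → lossless.
Decomposition 3: common = {X3, X5}, closure = {X1, X3, X5} → lossy.

Decomposition 2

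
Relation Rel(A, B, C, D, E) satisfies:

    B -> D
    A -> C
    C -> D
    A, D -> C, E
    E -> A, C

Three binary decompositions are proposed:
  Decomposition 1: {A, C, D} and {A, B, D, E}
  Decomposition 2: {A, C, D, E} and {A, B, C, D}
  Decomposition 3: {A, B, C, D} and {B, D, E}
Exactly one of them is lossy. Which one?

Decomposition 3

Decomposition 1: common = {A, D}, closure = {A, C, D, E} → lossless.
Decomposition 2: common = {A, C, D}, closure = {A, C, D, E} → lossless.
Decomposition 3: common = {B, D}, closure = {B, D} → lossy.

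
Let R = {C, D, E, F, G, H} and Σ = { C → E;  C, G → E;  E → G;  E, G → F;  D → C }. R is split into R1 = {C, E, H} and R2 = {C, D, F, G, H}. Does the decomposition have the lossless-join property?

Common attributes: R1 ∩ R2 = {C, H}.
Closure of {C, H}: C → E applies, adding E; E → G applies, adding G; E, G → F applies, adding F. So (C, H)⁺ = {C, E, F, G, H}.
This closure contains every attribute of R1, so R1 ∩ R2 → R1. The join is lossless.

Yes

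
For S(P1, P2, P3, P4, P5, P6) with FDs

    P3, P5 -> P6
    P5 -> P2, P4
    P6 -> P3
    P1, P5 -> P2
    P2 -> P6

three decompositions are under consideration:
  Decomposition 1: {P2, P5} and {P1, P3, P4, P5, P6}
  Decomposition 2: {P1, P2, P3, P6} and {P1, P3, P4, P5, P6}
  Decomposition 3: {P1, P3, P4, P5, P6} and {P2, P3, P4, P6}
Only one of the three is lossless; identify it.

Decomposition 1

Decomposition 1: common = {P5}, closure = {P2, P3, P4, P5, P6} → lossless.
Decomposition 2: common = {P1, P3, P6}, closure = {P1, P3, P6} → lossy.
Decomposition 3: common = {P3, P4, P6}, closure = {P3, P4, P6} → lossy.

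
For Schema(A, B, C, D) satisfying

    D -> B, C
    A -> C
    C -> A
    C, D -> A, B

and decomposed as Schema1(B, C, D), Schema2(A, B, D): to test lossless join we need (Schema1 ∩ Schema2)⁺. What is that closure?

A, B, C, D

Schema1 ∩ Schema2 = {B, D}.
D → B, C applies, adding C
C → A applies, adding A
Closure: {A, B, C, D}.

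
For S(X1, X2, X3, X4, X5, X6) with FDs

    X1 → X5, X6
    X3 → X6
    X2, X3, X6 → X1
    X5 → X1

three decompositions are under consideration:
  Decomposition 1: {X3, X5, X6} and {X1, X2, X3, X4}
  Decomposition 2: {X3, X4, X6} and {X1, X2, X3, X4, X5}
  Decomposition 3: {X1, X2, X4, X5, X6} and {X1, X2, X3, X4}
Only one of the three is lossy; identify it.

Decomposition 1: common = {X3}, closure = {X3, X6} → lossy.
Decomposition 2: common = {X3, X4}, closure = {X3, X4, X6} → lossless.
Decomposition 3: common = {X1, X2, X4}, closure = {X1, X2, X4, X5, X6} → lossless.

Decomposition 1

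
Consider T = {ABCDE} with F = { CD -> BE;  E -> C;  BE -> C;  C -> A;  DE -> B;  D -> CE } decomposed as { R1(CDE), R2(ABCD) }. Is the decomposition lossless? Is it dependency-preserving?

Lossless test: (CD)⁺ = {ABCDE}, which contains all of one fragment — lossless.
Dependency preservation: CD → BE; BE → C; DE → B are not contained in any single fragment, but the restricted closure of each left-hand side across the fragments still reaches the right-hand side; the remaining FDs each lie inside some fragment. All dependencies are preserved.

lossless and dependency-preserving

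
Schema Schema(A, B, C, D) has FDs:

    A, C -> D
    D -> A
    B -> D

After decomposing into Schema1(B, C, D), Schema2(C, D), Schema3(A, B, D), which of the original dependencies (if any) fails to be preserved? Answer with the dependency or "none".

A, C -> D

Check A, C → D: no single fragment contains all of {A, C, D}, and the restricted closure of {A, C} across the fragments never reaches {D}.
D → A is preserved.
B → D is preserved.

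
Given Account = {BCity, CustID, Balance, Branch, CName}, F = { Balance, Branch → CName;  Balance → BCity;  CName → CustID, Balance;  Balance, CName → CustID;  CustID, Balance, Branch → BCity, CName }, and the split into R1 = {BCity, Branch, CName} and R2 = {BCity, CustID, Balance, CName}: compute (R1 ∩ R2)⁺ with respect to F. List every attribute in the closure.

R1 ∩ R2 = {BCity, CName}.
CName → CustID, Balance applies, adding CustID, Balance
Closure: {BCity, CustID, Balance, CName}.

BCity, CustID, Balance, CName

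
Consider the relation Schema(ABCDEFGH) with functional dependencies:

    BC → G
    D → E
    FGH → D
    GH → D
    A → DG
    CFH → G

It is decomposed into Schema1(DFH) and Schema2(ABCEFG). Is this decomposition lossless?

No

Common attributes: Schema1 ∩ Schema2 = {F}.
No dependency enlarges {F}, so (F)⁺ = {F}.
The closure contains neither all of Schema1 = {DFH} nor all of Schema2 = {ABCEFG}, so the common attributes are not a superkey of either fragment. The join is lossy.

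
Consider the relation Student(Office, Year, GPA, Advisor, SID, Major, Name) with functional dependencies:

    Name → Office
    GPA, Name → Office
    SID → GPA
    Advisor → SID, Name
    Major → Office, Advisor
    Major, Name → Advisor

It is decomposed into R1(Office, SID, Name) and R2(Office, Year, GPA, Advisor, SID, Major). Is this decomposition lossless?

No

Common attributes: R1 ∩ R2 = {Office, SID}.
Closure of {Office, SID}: SID → GPA applies, adding GPA. So (Office, SID)⁺ = {Office, GPA, SID}.
The closure contains neither all of R1 = {Office, SID, Name} nor all of R2 = {Office, Year, GPA, Advisor, SID, Major}, so the common attributes are not a superkey of either fragment. The join is lossy.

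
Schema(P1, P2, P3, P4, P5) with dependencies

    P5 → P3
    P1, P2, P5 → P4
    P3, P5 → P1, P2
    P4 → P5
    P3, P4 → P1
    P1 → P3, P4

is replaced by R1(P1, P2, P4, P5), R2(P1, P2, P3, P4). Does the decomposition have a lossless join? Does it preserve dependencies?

Lossless test: (P1, P2, P4)⁺ = {P1, P2, P3, P4, P5}, which contains all of one fragment — lossless.
Dependency preservation: P5 → P3; P3, P5 → P1, P2 are not contained in any single fragment, but the restricted closure of each left-hand side across the fragments still reaches the right-hand side; the remaining FDs each lie inside some fragment. All dependencies are preserved.

lossless and dependency-preserving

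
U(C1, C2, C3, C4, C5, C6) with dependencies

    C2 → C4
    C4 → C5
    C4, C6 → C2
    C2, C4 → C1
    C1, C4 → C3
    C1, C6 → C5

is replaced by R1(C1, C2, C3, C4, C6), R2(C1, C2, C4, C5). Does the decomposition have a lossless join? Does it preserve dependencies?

Lossless test: (C1, C2, C4)⁺ = {C1, C2, C3, C4, C5}, which contains all of one fragment — lossless.
Dependency preservation: the restricted closure of {C1, C6} across the fragments never reaches {C5}, so C1, C6 → C5 cannot be enforced without a join — not preserved.

lossless but not dependency-preserving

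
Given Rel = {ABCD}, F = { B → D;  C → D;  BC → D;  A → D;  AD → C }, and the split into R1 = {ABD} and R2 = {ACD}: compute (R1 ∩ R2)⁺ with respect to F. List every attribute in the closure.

ACD

R1 ∩ R2 = {AD}.
AD → C applies, adding C
Closure: {ACD}.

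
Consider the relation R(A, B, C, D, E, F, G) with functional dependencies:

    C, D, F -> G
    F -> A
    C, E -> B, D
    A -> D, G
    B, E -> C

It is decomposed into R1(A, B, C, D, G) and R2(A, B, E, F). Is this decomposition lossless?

Common attributes: R1 ∩ R2 = {A, B}.
Closure of {A, B}: A → D, G applies, adding D, G. So (A, B)⁺ = {A, B, D, G}.
The closure contains neither all of R1 = {A, B, C, D, G} nor all of R2 = {A, B, E, F}, so the common attributes are not a superkey of either fragment. The join is lossy.

No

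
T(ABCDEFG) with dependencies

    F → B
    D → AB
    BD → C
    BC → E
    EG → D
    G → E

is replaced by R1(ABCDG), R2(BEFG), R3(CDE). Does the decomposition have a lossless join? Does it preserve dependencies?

lossless but not dependency-preserving

Lossless test (chase): Rows 1 and 3 agree on D; apply D→AB and equate their AB entries. Rows 1 and 3 agree on BC; apply BC→E and equate their E entries. Rows 1 and 2 agree on EG; apply EG→D and equate their D entries. Rows 1 and 2 agree on D; apply D→AB and equate their AB entries. Rows 1 and 2 agree on BD; apply BD→C and equate their C entries. Row 2 is now all distinguished symbols — the join is lossless.
Dependency preservation: the restricted closure of {BC} across the fragments never reaches {E}, so BC → E cannot be enforced without a join — not preserved.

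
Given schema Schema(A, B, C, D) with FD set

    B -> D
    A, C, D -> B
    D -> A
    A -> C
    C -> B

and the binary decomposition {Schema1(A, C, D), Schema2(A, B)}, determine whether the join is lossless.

Common attributes: Schema1 ∩ Schema2 = {A}.
Closure of {A}: A → C applies, adding C; C → B applies, adding B; B → D applies, adding D. So (A)⁺ = {A, B, C, D}.
This closure contains every attribute of Schema1, so Schema1 ∩ Schema2 → Schema1. The join is lossless.

Yes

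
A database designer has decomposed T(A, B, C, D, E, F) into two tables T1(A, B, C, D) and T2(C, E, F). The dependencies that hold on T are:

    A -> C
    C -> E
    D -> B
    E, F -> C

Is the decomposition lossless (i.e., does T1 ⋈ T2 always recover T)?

No

Common attributes: T1 ∩ T2 = {C}.
Closure of {C}: C → E applies, adding E. So (C)⁺ = {C, E}.
The closure contains neither all of T1 = {A, B, C, D} nor all of T2 = {C, E, F}, so the common attributes are not a superkey of either fragment. The join is lossy.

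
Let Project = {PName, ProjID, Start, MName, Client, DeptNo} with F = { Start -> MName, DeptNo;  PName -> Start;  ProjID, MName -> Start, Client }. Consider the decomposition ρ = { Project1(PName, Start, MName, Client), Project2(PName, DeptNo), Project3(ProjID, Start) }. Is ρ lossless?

Chase test. Columns are PName, ProjID, Start, MName, Client, DeptNo; row i has aⱼ where attribute j ∈ Projecti, else bᵢⱼ.
Initial tableau (one row per fragment):
  row 1: a1 b12 a3 a4 a5 b16
  row 2: a1 b22 b23 b24 b25 a6
  row 3: b31 a2 a3 b34 b35 b36
Rows 1 and 3 agree on Start; apply Start→MName, DeptNo and equate their MName, DeptNo entries.
Rows 1 and 2 agree on PName; apply PName→Start and equate their Start entries.
Rows 1 and 2 agree on Start; apply Start→MName, DeptNo and equate their MName, DeptNo entries.
No row becomes fully distinguished — the join is lossy.

No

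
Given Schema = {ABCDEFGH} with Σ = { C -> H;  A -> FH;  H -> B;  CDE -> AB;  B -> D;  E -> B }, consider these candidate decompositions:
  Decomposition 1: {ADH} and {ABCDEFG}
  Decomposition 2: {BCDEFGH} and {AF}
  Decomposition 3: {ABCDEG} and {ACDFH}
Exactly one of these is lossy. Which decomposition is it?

Decomposition 2

Decomposition 1: common = {AD}, closure = {ABDFH} → lossless.
Decomposition 2: common = {F}, closure = {F} → lossy.
Decomposition 3: common = {ACD}, closure = {ABCDFH} → lossless.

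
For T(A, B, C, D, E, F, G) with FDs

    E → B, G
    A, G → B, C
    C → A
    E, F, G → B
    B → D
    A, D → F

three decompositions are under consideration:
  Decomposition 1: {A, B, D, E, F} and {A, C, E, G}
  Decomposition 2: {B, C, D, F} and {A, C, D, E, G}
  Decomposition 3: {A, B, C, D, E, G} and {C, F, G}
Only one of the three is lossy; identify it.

Decomposition 2

Decomposition 1: common = {A, E}, closure = {A, B, C, D, E, F, G} → lossless.
Decomposition 2: common = {C, D}, closure = {A, C, D, F} → lossy.
Decomposition 3: common = {C, G}, closure = {A, B, C, D, F, G} → lossless.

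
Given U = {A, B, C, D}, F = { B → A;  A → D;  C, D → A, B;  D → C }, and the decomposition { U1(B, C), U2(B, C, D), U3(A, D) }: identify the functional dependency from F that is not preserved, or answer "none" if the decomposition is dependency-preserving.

B → A: restricted closure across fragments reaches A.
A → D lies within U3.
C, D → A, B: restricted closure across fragments reaches A, B.
D → C lies within U2.
Every dependency is enforceable on the fragments, so the decomposition is dependency-preserving.

none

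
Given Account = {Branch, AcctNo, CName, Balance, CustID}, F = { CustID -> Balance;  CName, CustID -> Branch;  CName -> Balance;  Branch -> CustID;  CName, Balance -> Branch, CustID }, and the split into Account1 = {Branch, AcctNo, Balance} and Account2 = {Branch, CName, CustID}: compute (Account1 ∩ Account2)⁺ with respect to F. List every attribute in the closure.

Account1 ∩ Account2 = {Branch}.
Branch → CustID applies, adding CustID
CustID → Balance applies, adding Balance
Closure: {Branch, Balance, CustID}.

Branch, Balance, CustID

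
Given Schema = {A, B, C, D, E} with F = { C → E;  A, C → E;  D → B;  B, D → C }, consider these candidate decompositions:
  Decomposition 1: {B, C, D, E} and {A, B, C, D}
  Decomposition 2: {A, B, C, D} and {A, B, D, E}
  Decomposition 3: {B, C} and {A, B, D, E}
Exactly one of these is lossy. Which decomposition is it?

Decomposition 1: common = {B, C, D}, closure = {B, C, D, E} → lossless.
Decomposition 2: common = {A, B, D}, closure = {A, B, C, D, E} → lossless.
Decomposition 3: common = {B}, closure = {B} → lossy.

Decomposition 3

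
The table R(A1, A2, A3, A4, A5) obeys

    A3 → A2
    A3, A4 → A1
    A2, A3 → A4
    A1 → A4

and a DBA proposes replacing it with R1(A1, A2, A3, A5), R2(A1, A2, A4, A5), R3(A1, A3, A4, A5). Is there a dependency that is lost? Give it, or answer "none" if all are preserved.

none

A3 → A2 lies within R1.
A3, A4 → A1 lies within R3.
A2, A3 → A4: restricted closure across fragments reaches A4.
A1 → A4 lies within R2.
Every dependency is enforceable on the fragments, so the decomposition is dependency-preserving.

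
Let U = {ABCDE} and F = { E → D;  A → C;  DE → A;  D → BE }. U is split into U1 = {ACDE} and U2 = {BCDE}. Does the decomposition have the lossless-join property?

Common attributes: U1 ∩ U2 = {CDE}.
Closure of {CDE}: DE → A applies, adding A; D → BE applies, adding B. So (CDE)⁺ = {ABCDE}.
This closure contains every attribute of U1, so U1 ∩ U2 → U1. The join is lossless.

Yes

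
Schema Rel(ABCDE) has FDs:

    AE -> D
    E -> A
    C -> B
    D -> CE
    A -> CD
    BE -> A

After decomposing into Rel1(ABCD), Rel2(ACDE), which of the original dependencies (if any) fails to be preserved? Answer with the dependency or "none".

AE → D lies within Rel2.
E → A lies within Rel2.
C → B lies within Rel1.
D → CE lies within Rel2.
A → CD lies within Rel1.
BE → A: restricted closure across fragments reaches A.
Every dependency is enforceable on the fragments, so the decomposition is dependency-preserving.

none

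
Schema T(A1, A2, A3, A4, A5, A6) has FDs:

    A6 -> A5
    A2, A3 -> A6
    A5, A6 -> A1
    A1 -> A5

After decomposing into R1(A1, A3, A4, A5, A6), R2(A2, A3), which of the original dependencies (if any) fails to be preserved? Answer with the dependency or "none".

Check A2, A3 → A6: no single fragment contains all of {A2, A3, A6}, and the restricted closure of {A2, A3} across the fragments never reaches {A6}.
A6 → A5 is preserved.
A5, A6 → A1 is preserved.
A1 → A5 is preserved.

A2, A3 -> A6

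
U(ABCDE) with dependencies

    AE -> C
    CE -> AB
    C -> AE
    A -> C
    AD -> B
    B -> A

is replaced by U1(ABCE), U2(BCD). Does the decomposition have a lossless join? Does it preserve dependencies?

Lossless test: (BC)⁺ = {ABCE}, which contains all of one fragment — lossless.
Dependency preservation: AD → B is not contained in any single fragment, but the restricted closure of its left-hand side across the fragments still reaches the right-hand side; the remaining FDs each lie inside some fragment. All dependencies are preserved.

lossless and dependency-preserving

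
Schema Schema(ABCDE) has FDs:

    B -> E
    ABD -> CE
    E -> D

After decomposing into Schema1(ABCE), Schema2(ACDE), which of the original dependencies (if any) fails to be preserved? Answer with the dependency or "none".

none

B → E lies within Schema1.
ABD → CE: restricted closure across fragments reaches CE.
E → D lies within Schema2.
Every dependency is enforceable on the fragments, so the decomposition is dependency-preserving.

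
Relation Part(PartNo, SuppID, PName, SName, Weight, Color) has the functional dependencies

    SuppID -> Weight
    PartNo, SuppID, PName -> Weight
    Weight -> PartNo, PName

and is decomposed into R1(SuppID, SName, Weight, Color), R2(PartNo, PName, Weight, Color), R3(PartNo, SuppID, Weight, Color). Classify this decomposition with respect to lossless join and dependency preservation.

Lossless test (chase): Rows 1 and 2 agree on Weight; apply Weight→PartNo, PName and equate their PartNo, PName entries. Rows 1 and 3 agree on Weight; apply Weight→PartNo, PName and equate their PartNo, PName entries. Row 1 is now all distinguished symbols — the join is lossless.
Dependency preservation: PartNo, SuppID, PName → Weight is not contained in any single fragment, but the restricted closure of its left-hand side across the fragments still reaches the right-hand side; the remaining FDs each lie inside some fragment. All dependencies are preserved.

lossless and dependency-preserving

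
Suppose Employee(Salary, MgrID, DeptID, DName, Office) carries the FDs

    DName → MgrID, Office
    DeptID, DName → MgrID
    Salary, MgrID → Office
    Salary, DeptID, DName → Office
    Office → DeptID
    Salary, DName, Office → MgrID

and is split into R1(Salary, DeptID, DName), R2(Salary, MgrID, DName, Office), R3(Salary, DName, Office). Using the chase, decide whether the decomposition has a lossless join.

Chase test. Columns are Salary, MgrID, DeptID, DName, Office; row i has aⱼ where attribute j ∈ Ri, else bᵢⱼ.
Initial tableau (one row per fragment):
  row 1: a1 b12 a3 a4 b15
  row 2: a1 a2 b23 a4 a5
  row 3: a1 b32 b33 a4 a5
Rows 1 and 2 agree on DName; apply DName→MgrID, Office and equate their MgrID, Office entries.
Rows 1 and 3 agree on DName; apply DName→MgrID, Office and equate their MgrID, Office entries.
Rows 1 and 2 agree on Office; apply Office→DeptID and equate their DeptID entries.
Rows 1 and 3 agree on Office; apply Office→DeptID and equate their DeptID entries.
Row 1 is now all distinguished symbols — the join is lossless.

Yes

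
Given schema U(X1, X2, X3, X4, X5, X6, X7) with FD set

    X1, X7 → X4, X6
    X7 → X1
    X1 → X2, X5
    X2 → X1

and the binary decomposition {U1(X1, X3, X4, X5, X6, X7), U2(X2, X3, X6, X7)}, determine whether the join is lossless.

Yes

Common attributes: U1 ∩ U2 = {X3, X6, X7}.
Closure of {X3, X6, X7}: X7 → X1 applies, adding X1; X1 → X2, X5 applies, adding X2, X5; X1, X7 → X4, X6 applies, adding X4. So (X3, X6, X7)⁺ = {X1, X2, X3, X4, X5, X6, X7}.
This closure contains every attribute of U1, so U1 ∩ U2 → U1. The join is lossless.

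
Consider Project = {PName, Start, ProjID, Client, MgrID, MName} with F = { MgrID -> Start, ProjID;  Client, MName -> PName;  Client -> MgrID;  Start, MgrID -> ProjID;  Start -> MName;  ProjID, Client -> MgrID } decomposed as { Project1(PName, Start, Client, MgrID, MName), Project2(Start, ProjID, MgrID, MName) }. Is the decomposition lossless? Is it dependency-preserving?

Lossless test: (Start, MgrID, MName)⁺ = {Start, ProjID, MgrID, MName}, which contains all of one fragment — lossless.
Dependency preservation: ProjID, Client → MgrID is not contained in any single fragment, but the restricted closure of its left-hand side across the fragments still reaches the right-hand side; the remaining FDs each lie inside some fragment. All dependencies are preserved.

lossless and dependency-preserving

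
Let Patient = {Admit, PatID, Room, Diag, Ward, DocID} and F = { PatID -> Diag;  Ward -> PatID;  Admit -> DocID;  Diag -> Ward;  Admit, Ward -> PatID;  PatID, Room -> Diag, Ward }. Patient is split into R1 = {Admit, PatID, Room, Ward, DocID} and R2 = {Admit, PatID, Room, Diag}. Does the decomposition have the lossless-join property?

Yes

Common attributes: R1 ∩ R2 = {Admit, PatID, Room}.
Closure of {Admit, PatID, Room}: PatID → Diag applies, adding Diag; Admit → DocID applies, adding DocID; Diag → Ward applies, adding Ward. So (Admit, PatID, Room)⁺ = {Admit, PatID, Room, Diag, Ward, DocID}.
This closure contains every attribute of R1, so R1 ∩ R2 → R1. The join is lossless.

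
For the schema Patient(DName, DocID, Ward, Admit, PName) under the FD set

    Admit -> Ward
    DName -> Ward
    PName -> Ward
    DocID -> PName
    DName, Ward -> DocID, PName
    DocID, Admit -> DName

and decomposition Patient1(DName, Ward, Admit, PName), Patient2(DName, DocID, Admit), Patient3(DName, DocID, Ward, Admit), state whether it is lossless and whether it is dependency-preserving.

Lossless test (chase): Rows 1 and 2 agree on Admit; apply Admit→Ward and equate their Ward entries. Rows 2 and 3 agree on DocID; apply DocID→PName and equate their PName entries. Rows 1 and 2 agree on DName, Ward; apply DName, Ward→DocID, PName and equate their DocID, PName entries. Row 1 is now all distinguished symbols — the join is lossless.
Dependency preservation: the restricted closure of {DocID} across the fragments never reaches {PName}, so DocID → PName cannot be enforced without a join — not preserved.

lossless but not dependency-preserving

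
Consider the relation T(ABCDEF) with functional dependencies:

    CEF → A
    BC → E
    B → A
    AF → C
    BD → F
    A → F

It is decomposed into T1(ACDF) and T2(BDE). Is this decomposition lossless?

Common attributes: T1 ∩ T2 = {D}.
No dependency enlarges {D}, so (D)⁺ = {D}.
The closure contains neither all of T1 = {ACDF} nor all of T2 = {BDE}, so the common attributes are not a superkey of either fragment. The join is lossy.

No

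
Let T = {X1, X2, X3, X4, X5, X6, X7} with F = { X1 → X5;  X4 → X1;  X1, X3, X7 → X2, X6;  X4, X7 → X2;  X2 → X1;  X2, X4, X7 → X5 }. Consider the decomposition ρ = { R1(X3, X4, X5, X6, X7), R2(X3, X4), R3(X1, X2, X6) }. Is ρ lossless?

Chase test. Columns are X1, X2, X3, X4, X5, X6, X7; row i has aⱼ where attribute j ∈ Ri, else bᵢⱼ.
Initial tableau (one row per fragment):
  row 1: b11 b12 a3 a4 a5 a6 a7
  row 2: b21 b22 a3 a4 b25 b26 b27
  row 3: a1 a2 b33 b34 b35 a6 b37
Rows 1 and 2 agree on X4; apply X4→X1 and equate their X1 entries.
Rows 1 and 2 agree on X1; apply X1→X5 and equate their X5 entries.
No row becomes fully distinguished — the join is lossy.

No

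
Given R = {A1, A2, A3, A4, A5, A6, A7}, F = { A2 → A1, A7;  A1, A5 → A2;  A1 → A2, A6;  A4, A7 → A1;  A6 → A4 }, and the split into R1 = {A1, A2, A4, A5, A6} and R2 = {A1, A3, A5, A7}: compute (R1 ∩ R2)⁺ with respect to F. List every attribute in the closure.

A1, A2, A4, A5, A6, A7

R1 ∩ R2 = {A1, A5}.
A1, A5 → A2 applies, adding A2
A1 → A2, A6 applies, adding A6
A6 → A4 applies, adding A4
A2 → A1, A7 applies, adding A7
Closure: {A1, A2, A4, A5, A6, A7}.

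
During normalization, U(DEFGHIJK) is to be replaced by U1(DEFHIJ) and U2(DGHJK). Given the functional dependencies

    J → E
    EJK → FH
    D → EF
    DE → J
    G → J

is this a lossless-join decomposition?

No

Common attributes: U1 ∩ U2 = {DHJ}.
Closure of {DHJ}: J → E applies, adding E; D → EF applies, adding F. So (DHJ)⁺ = {DEFHJ}.
The closure contains neither all of U1 = {DEFHIJ} nor all of U2 = {DGHJK}, so the common attributes are not a superkey of either fragment. The join is lossy.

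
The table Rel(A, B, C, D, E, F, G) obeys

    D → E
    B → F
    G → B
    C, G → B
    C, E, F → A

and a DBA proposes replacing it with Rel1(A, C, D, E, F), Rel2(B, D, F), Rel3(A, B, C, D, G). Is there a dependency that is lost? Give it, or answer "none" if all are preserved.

D → E lies within Rel1.
B → F lies within Rel2.
G → B lies within Rel3.
C, G → B lies within Rel3.
C, E, F → A lies within Rel1.
Every dependency is enforceable on the fragments, so the decomposition is dependency-preserving.

none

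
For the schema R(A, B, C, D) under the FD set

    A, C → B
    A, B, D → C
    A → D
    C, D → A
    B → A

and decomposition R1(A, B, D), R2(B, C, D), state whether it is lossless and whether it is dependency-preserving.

Lossless test: (B, D)⁺ = {A, B, C, D}, which contains all of one fragment — lossless.
Dependency preservation: A, C → B; A, B, D → C; C, D → A are not contained in any single fragment, but the restricted closure of each left-hand side across the fragments still reaches the right-hand side; the remaining FDs each lie inside some fragment. All dependencies are preserved.

lossless and dependency-preserving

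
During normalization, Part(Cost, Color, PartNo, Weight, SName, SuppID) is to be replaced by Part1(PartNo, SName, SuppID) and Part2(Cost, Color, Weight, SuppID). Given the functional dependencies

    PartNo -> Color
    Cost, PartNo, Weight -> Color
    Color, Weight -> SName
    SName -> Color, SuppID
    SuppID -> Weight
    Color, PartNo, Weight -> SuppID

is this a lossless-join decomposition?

Common attributes: Part1 ∩ Part2 = {SuppID}.
Closure of {SuppID}: SuppID → Weight applies, adding Weight. So (SuppID)⁺ = {Weight, SuppID}.
The closure contains neither all of Part1 = {PartNo, SName, SuppID} nor all of Part2 = {Cost, Color, Weight, SuppID}, so the common attributes are not a superkey of either fragment. The join is lossy.

No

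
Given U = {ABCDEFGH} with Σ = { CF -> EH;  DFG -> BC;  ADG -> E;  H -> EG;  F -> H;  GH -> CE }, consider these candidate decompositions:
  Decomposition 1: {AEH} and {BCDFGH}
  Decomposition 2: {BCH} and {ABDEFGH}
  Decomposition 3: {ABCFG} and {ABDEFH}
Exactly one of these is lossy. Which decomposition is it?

Decomposition 1: common = {H}, closure = {CEGH} → lossy.
Decomposition 2: common = {BH}, closure = {BCEGH} → lossless.
Decomposition 3: common = {ABF}, closure = {ABCEFGH} → lossless.

Decomposition 1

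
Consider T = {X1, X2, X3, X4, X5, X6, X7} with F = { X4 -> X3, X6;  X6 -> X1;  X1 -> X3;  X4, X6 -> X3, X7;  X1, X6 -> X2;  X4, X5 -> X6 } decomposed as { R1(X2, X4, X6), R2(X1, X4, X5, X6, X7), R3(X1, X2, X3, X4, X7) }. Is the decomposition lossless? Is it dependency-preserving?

Lossless test (chase): Rows 1 and 2 agree on X4; apply X4→X3, X6 and equate their X3, X6 entries. Rows 1 and 3 agree on X4; apply X4→X3, X6 and equate their X3, X6 entries. Rows 1 and 2 agree on X6; apply X6→X1 and equate their X1 entries. Rows 1 and 2 agree on X4, X6; apply X4, X6→X3, X7 and equate their X3, X7 entries. Rows 1 and 2 agree on X1, X6; apply X1, X6→X2 and equate their X2 entries. Row 2 is now all distinguished symbols — the join is lossless.
Dependency preservation: X4 → X3, X6; X4, X6 → X3, X7; X1, X6 → X2 are not contained in any single fragment, but the restricted closure of each left-hand side across the fragments still reaches the right-hand side; the remaining FDs each lie inside some fragment. All dependencies are preserved.

lossless and dependency-preserving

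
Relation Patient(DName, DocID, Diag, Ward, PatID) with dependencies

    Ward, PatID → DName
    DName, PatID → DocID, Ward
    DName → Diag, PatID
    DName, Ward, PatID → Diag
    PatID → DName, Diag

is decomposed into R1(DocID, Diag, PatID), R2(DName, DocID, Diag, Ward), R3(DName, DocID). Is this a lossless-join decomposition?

Chase test. Columns are DName, DocID, Diag, Ward, PatID; row i has aⱼ where attribute j ∈ Ri, else bᵢⱼ.
Initial tableau (one row per fragment):
  row 1: b11 a2 a3 b14 a5
  row 2: a1 a2 a3 a4 b25
  row 3: a1 a2 b33 b34 b35
Rows 2 and 3 agree on DName; apply DName→Diag, PatID and equate their Diag, PatID entries.
Rows 2 and 3 agree on DName, PatID; apply DName, PatID→DocID, Ward and equate their DocID, Ward entries.
No row becomes fully distinguished — the join is lossy.

No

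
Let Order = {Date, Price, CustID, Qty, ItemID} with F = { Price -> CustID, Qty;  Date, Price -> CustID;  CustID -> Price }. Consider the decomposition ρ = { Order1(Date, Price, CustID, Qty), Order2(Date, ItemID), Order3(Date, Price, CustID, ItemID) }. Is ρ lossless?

Chase test. Columns are Date, Price, CustID, Qty, ItemID; row i has aⱼ where attribute j ∈ Orderi, else bᵢⱼ.
Initial tableau (one row per fragment):
  row 1: a1 a2 a3 a4 b15
  row 2: a1 b22 b23 b24 a5
  row 3: a1 a2 a3 b34 a5
Rows 1 and 3 agree on Price; apply Price→CustID, Qty and equate their CustID, Qty entries.
Row 3 is now all distinguished symbols — the join is lossless.

Yes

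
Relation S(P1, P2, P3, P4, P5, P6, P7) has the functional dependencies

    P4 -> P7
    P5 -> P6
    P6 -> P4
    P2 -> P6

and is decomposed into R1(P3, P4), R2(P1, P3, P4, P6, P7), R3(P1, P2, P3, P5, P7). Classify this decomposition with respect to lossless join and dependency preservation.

Lossless test (chase): Rows 1 and 2 agree on P4; apply P4→P7 and equate their P7 entries. No row becomes fully distinguished — the join is lossy.
Dependency preservation: the restricted closure of {P5} across the fragments never reaches {P6}, so P5 → P6 cannot be enforced without a join — not preserved.

lossy and not dependency-preserving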